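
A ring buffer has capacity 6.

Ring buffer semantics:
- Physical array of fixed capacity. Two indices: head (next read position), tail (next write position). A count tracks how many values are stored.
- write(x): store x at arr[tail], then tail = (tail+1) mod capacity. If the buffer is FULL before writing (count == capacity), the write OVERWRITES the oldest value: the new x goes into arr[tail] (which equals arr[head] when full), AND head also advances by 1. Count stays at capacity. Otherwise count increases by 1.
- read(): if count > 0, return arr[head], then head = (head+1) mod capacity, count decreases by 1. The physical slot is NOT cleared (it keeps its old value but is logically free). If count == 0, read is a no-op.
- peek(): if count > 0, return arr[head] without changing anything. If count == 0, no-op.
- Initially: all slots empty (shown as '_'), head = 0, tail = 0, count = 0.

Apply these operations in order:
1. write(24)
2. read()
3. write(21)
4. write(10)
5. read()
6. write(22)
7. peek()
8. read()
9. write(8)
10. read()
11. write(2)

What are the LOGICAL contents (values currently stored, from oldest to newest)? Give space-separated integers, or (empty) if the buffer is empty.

Answer: 8 2

Derivation:
After op 1 (write(24)): arr=[24 _ _ _ _ _] head=0 tail=1 count=1
After op 2 (read()): arr=[24 _ _ _ _ _] head=1 tail=1 count=0
After op 3 (write(21)): arr=[24 21 _ _ _ _] head=1 tail=2 count=1
After op 4 (write(10)): arr=[24 21 10 _ _ _] head=1 tail=3 count=2
After op 5 (read()): arr=[24 21 10 _ _ _] head=2 tail=3 count=1
After op 6 (write(22)): arr=[24 21 10 22 _ _] head=2 tail=4 count=2
After op 7 (peek()): arr=[24 21 10 22 _ _] head=2 tail=4 count=2
After op 8 (read()): arr=[24 21 10 22 _ _] head=3 tail=4 count=1
After op 9 (write(8)): arr=[24 21 10 22 8 _] head=3 tail=5 count=2
After op 10 (read()): arr=[24 21 10 22 8 _] head=4 tail=5 count=1
After op 11 (write(2)): arr=[24 21 10 22 8 2] head=4 tail=0 count=2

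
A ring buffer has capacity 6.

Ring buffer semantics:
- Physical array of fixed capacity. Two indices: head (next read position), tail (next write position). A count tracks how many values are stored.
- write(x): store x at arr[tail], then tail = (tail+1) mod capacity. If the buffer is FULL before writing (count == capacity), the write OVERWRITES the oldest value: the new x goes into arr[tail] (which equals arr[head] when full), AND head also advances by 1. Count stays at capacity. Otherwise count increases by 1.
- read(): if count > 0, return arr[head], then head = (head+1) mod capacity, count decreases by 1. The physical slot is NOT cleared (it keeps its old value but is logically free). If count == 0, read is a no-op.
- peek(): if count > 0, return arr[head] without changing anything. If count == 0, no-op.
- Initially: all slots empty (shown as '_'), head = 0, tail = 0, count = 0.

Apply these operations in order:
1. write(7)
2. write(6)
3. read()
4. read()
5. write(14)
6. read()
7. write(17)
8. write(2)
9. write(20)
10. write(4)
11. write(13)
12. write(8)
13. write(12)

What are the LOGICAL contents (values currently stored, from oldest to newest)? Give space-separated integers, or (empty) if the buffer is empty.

Answer: 2 20 4 13 8 12

Derivation:
After op 1 (write(7)): arr=[7 _ _ _ _ _] head=0 tail=1 count=1
After op 2 (write(6)): arr=[7 6 _ _ _ _] head=0 tail=2 count=2
After op 3 (read()): arr=[7 6 _ _ _ _] head=1 tail=2 count=1
After op 4 (read()): arr=[7 6 _ _ _ _] head=2 tail=2 count=0
After op 5 (write(14)): arr=[7 6 14 _ _ _] head=2 tail=3 count=1
After op 6 (read()): arr=[7 6 14 _ _ _] head=3 tail=3 count=0
After op 7 (write(17)): arr=[7 6 14 17 _ _] head=3 tail=4 count=1
After op 8 (write(2)): arr=[7 6 14 17 2 _] head=3 tail=5 count=2
After op 9 (write(20)): arr=[7 6 14 17 2 20] head=3 tail=0 count=3
After op 10 (write(4)): arr=[4 6 14 17 2 20] head=3 tail=1 count=4
After op 11 (write(13)): arr=[4 13 14 17 2 20] head=3 tail=2 count=5
After op 12 (write(8)): arr=[4 13 8 17 2 20] head=3 tail=3 count=6
After op 13 (write(12)): arr=[4 13 8 12 2 20] head=4 tail=4 count=6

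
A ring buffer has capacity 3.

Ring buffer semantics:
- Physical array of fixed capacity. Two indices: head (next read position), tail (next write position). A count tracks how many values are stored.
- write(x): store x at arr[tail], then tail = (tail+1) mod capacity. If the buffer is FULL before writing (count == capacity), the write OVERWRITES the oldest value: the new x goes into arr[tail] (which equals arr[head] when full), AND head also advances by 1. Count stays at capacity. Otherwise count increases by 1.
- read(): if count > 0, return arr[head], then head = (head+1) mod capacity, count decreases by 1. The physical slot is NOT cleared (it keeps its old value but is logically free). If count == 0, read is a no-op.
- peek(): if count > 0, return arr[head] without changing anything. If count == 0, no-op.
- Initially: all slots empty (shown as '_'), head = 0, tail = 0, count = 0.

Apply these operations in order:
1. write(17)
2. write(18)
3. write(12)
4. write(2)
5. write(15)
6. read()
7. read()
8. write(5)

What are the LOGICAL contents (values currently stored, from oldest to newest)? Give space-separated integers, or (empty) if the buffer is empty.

After op 1 (write(17)): arr=[17 _ _] head=0 tail=1 count=1
After op 2 (write(18)): arr=[17 18 _] head=0 tail=2 count=2
After op 3 (write(12)): arr=[17 18 12] head=0 tail=0 count=3
After op 4 (write(2)): arr=[2 18 12] head=1 tail=1 count=3
After op 5 (write(15)): arr=[2 15 12] head=2 tail=2 count=3
After op 6 (read()): arr=[2 15 12] head=0 tail=2 count=2
After op 7 (read()): arr=[2 15 12] head=1 tail=2 count=1
After op 8 (write(5)): arr=[2 15 5] head=1 tail=0 count=2

Answer: 15 5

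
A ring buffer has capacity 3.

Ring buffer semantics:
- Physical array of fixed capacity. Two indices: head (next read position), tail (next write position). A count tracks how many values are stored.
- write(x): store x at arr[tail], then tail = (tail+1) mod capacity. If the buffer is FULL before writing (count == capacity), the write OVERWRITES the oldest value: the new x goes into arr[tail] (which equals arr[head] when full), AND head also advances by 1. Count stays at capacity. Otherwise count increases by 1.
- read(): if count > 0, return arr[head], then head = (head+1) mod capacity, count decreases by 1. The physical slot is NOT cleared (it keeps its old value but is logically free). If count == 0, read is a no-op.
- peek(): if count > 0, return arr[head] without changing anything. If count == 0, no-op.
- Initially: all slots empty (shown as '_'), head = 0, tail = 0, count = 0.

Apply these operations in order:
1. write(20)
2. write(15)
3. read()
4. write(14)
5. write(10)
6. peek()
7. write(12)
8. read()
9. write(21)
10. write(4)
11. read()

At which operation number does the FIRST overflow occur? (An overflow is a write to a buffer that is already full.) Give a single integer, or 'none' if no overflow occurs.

Answer: 7

Derivation:
After op 1 (write(20)): arr=[20 _ _] head=0 tail=1 count=1
After op 2 (write(15)): arr=[20 15 _] head=0 tail=2 count=2
After op 3 (read()): arr=[20 15 _] head=1 tail=2 count=1
After op 4 (write(14)): arr=[20 15 14] head=1 tail=0 count=2
After op 5 (write(10)): arr=[10 15 14] head=1 tail=1 count=3
After op 6 (peek()): arr=[10 15 14] head=1 tail=1 count=3
After op 7 (write(12)): arr=[10 12 14] head=2 tail=2 count=3
After op 8 (read()): arr=[10 12 14] head=0 tail=2 count=2
After op 9 (write(21)): arr=[10 12 21] head=0 tail=0 count=3
After op 10 (write(4)): arr=[4 12 21] head=1 tail=1 count=3
After op 11 (read()): arr=[4 12 21] head=2 tail=1 count=2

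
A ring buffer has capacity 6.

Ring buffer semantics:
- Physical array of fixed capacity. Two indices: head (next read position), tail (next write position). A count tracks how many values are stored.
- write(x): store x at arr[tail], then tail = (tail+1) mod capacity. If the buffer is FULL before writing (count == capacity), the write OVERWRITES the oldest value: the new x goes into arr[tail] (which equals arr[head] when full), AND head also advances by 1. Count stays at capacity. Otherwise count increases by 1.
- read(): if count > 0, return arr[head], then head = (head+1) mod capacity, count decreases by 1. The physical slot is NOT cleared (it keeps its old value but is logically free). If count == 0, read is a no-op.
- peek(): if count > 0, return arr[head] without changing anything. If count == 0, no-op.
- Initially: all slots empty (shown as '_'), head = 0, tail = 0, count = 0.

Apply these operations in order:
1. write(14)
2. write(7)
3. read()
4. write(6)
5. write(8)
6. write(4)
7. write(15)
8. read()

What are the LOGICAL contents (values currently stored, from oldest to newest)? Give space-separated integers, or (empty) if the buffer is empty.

After op 1 (write(14)): arr=[14 _ _ _ _ _] head=0 tail=1 count=1
After op 2 (write(7)): arr=[14 7 _ _ _ _] head=0 tail=2 count=2
After op 3 (read()): arr=[14 7 _ _ _ _] head=1 tail=2 count=1
After op 4 (write(6)): arr=[14 7 6 _ _ _] head=1 tail=3 count=2
After op 5 (write(8)): arr=[14 7 6 8 _ _] head=1 tail=4 count=3
After op 6 (write(4)): arr=[14 7 6 8 4 _] head=1 tail=5 count=4
After op 7 (write(15)): arr=[14 7 6 8 4 15] head=1 tail=0 count=5
After op 8 (read()): arr=[14 7 6 8 4 15] head=2 tail=0 count=4

Answer: 6 8 4 15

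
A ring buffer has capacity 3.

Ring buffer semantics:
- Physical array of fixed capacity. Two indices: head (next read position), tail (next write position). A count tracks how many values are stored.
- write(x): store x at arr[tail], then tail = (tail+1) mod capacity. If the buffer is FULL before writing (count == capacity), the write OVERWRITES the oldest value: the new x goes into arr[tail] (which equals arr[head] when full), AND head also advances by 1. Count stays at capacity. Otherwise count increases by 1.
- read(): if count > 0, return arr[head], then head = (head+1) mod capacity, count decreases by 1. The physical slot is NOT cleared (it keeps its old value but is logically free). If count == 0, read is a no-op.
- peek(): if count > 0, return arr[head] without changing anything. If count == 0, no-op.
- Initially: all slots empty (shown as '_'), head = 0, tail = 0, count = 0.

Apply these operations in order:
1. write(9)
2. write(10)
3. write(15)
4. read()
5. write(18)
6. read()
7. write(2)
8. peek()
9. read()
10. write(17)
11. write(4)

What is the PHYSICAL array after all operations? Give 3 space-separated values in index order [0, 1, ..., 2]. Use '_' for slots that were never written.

Answer: 4 2 17

Derivation:
After op 1 (write(9)): arr=[9 _ _] head=0 tail=1 count=1
After op 2 (write(10)): arr=[9 10 _] head=0 tail=2 count=2
After op 3 (write(15)): arr=[9 10 15] head=0 tail=0 count=3
After op 4 (read()): arr=[9 10 15] head=1 tail=0 count=2
After op 5 (write(18)): arr=[18 10 15] head=1 tail=1 count=3
After op 6 (read()): arr=[18 10 15] head=2 tail=1 count=2
After op 7 (write(2)): arr=[18 2 15] head=2 tail=2 count=3
After op 8 (peek()): arr=[18 2 15] head=2 tail=2 count=3
After op 9 (read()): arr=[18 2 15] head=0 tail=2 count=2
After op 10 (write(17)): arr=[18 2 17] head=0 tail=0 count=3
After op 11 (write(4)): arr=[4 2 17] head=1 tail=1 count=3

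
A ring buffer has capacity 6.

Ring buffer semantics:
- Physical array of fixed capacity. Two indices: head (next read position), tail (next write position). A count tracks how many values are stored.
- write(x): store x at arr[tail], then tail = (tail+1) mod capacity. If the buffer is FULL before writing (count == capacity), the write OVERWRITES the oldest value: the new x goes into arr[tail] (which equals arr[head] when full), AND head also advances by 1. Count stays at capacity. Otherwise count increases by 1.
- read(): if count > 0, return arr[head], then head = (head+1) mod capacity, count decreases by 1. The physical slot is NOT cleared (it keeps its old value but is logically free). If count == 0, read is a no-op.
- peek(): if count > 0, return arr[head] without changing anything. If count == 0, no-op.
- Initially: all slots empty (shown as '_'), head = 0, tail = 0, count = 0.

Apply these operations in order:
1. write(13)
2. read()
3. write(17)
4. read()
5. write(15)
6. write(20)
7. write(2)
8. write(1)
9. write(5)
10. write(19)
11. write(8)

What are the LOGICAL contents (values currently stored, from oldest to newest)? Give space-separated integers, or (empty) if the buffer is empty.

Answer: 20 2 1 5 19 8

Derivation:
After op 1 (write(13)): arr=[13 _ _ _ _ _] head=0 tail=1 count=1
After op 2 (read()): arr=[13 _ _ _ _ _] head=1 tail=1 count=0
After op 3 (write(17)): arr=[13 17 _ _ _ _] head=1 tail=2 count=1
After op 4 (read()): arr=[13 17 _ _ _ _] head=2 tail=2 count=0
After op 5 (write(15)): arr=[13 17 15 _ _ _] head=2 tail=3 count=1
After op 6 (write(20)): arr=[13 17 15 20 _ _] head=2 tail=4 count=2
After op 7 (write(2)): arr=[13 17 15 20 2 _] head=2 tail=5 count=3
After op 8 (write(1)): arr=[13 17 15 20 2 1] head=2 tail=0 count=4
After op 9 (write(5)): arr=[5 17 15 20 2 1] head=2 tail=1 count=5
After op 10 (write(19)): arr=[5 19 15 20 2 1] head=2 tail=2 count=6
After op 11 (write(8)): arr=[5 19 8 20 2 1] head=3 tail=3 count=6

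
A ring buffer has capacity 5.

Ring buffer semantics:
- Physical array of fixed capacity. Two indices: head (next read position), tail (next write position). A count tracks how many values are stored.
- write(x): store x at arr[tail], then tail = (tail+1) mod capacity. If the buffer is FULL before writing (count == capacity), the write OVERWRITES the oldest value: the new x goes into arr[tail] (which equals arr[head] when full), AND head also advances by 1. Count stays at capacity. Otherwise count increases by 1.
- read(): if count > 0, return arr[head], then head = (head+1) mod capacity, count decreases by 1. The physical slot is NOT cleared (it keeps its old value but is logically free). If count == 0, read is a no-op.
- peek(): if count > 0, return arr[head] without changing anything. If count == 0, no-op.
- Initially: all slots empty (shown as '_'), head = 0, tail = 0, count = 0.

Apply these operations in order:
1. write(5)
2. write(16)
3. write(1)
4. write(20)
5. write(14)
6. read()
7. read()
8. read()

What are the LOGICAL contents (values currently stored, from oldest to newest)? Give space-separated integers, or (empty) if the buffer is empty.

Answer: 20 14

Derivation:
After op 1 (write(5)): arr=[5 _ _ _ _] head=0 tail=1 count=1
After op 2 (write(16)): arr=[5 16 _ _ _] head=0 tail=2 count=2
After op 3 (write(1)): arr=[5 16 1 _ _] head=0 tail=3 count=3
After op 4 (write(20)): arr=[5 16 1 20 _] head=0 tail=4 count=4
After op 5 (write(14)): arr=[5 16 1 20 14] head=0 tail=0 count=5
After op 6 (read()): arr=[5 16 1 20 14] head=1 tail=0 count=4
After op 7 (read()): arr=[5 16 1 20 14] head=2 tail=0 count=3
After op 8 (read()): arr=[5 16 1 20 14] head=3 tail=0 count=2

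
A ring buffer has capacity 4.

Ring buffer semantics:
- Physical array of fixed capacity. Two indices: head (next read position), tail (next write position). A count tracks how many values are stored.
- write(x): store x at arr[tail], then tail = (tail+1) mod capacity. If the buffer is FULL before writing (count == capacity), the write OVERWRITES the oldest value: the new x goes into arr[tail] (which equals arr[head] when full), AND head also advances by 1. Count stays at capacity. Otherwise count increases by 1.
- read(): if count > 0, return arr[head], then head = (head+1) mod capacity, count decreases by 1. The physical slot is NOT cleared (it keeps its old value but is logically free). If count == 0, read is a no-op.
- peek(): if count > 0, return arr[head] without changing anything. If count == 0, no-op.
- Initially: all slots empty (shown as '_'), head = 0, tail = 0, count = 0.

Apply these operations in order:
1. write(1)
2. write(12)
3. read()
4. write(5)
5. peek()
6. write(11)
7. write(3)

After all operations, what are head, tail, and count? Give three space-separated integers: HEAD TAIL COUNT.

After op 1 (write(1)): arr=[1 _ _ _] head=0 tail=1 count=1
After op 2 (write(12)): arr=[1 12 _ _] head=0 tail=2 count=2
After op 3 (read()): arr=[1 12 _ _] head=1 tail=2 count=1
After op 4 (write(5)): arr=[1 12 5 _] head=1 tail=3 count=2
After op 5 (peek()): arr=[1 12 5 _] head=1 tail=3 count=2
After op 6 (write(11)): arr=[1 12 5 11] head=1 tail=0 count=3
After op 7 (write(3)): arr=[3 12 5 11] head=1 tail=1 count=4

Answer: 1 1 4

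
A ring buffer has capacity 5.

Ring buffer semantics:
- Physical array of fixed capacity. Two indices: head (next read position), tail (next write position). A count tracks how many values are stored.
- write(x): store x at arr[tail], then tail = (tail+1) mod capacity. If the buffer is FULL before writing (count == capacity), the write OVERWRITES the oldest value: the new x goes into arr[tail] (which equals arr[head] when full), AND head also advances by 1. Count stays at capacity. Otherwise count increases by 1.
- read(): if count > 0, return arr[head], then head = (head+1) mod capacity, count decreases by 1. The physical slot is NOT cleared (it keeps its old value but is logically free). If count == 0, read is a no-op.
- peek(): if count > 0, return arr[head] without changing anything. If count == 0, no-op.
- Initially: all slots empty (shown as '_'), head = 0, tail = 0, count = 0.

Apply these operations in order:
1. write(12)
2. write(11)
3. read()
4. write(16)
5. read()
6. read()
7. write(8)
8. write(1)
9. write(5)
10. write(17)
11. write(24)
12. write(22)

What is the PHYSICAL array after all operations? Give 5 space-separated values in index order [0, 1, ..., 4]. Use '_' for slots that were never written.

Answer: 5 17 24 22 1

Derivation:
After op 1 (write(12)): arr=[12 _ _ _ _] head=0 tail=1 count=1
After op 2 (write(11)): arr=[12 11 _ _ _] head=0 tail=2 count=2
After op 3 (read()): arr=[12 11 _ _ _] head=1 tail=2 count=1
After op 4 (write(16)): arr=[12 11 16 _ _] head=1 tail=3 count=2
After op 5 (read()): arr=[12 11 16 _ _] head=2 tail=3 count=1
After op 6 (read()): arr=[12 11 16 _ _] head=3 tail=3 count=0
After op 7 (write(8)): arr=[12 11 16 8 _] head=3 tail=4 count=1
After op 8 (write(1)): arr=[12 11 16 8 1] head=3 tail=0 count=2
After op 9 (write(5)): arr=[5 11 16 8 1] head=3 tail=1 count=3
After op 10 (write(17)): arr=[5 17 16 8 1] head=3 tail=2 count=4
After op 11 (write(24)): arr=[5 17 24 8 1] head=3 tail=3 count=5
After op 12 (write(22)): arr=[5 17 24 22 1] head=4 tail=4 count=5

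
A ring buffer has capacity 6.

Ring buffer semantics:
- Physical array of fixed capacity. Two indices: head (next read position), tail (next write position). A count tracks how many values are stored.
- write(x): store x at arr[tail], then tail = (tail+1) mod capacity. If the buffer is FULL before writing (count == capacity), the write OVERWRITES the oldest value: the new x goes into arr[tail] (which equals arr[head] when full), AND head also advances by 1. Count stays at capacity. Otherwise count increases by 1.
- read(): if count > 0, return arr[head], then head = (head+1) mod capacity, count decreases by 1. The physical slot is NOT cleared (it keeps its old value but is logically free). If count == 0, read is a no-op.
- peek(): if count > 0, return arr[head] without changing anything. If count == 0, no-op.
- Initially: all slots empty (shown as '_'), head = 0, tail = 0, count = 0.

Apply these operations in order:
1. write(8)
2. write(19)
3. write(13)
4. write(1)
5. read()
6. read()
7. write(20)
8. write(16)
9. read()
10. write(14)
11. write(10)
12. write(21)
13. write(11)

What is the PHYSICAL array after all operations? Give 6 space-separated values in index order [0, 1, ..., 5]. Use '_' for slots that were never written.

Answer: 14 10 21 11 20 16

Derivation:
After op 1 (write(8)): arr=[8 _ _ _ _ _] head=0 tail=1 count=1
After op 2 (write(19)): arr=[8 19 _ _ _ _] head=0 tail=2 count=2
After op 3 (write(13)): arr=[8 19 13 _ _ _] head=0 tail=3 count=3
After op 4 (write(1)): arr=[8 19 13 1 _ _] head=0 tail=4 count=4
After op 5 (read()): arr=[8 19 13 1 _ _] head=1 tail=4 count=3
After op 6 (read()): arr=[8 19 13 1 _ _] head=2 tail=4 count=2
After op 7 (write(20)): arr=[8 19 13 1 20 _] head=2 tail=5 count=3
After op 8 (write(16)): arr=[8 19 13 1 20 16] head=2 tail=0 count=4
After op 9 (read()): arr=[8 19 13 1 20 16] head=3 tail=0 count=3
After op 10 (write(14)): arr=[14 19 13 1 20 16] head=3 tail=1 count=4
After op 11 (write(10)): arr=[14 10 13 1 20 16] head=3 tail=2 count=5
After op 12 (write(21)): arr=[14 10 21 1 20 16] head=3 tail=3 count=6
After op 13 (write(11)): arr=[14 10 21 11 20 16] head=4 tail=4 count=6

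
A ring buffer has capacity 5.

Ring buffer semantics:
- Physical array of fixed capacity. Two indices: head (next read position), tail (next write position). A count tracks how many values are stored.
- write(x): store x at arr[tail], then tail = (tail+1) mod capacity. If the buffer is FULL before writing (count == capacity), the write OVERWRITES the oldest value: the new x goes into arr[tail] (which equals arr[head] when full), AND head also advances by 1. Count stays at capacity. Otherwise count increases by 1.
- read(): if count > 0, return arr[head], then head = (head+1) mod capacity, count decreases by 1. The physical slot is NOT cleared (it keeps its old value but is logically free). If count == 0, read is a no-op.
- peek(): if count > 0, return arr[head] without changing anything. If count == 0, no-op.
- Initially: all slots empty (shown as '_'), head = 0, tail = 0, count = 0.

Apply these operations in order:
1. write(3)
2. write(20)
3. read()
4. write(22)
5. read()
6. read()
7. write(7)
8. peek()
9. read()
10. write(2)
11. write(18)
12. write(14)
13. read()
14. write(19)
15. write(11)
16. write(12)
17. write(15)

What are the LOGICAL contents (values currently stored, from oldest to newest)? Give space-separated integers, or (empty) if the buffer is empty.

After op 1 (write(3)): arr=[3 _ _ _ _] head=0 tail=1 count=1
After op 2 (write(20)): arr=[3 20 _ _ _] head=0 tail=2 count=2
After op 3 (read()): arr=[3 20 _ _ _] head=1 tail=2 count=1
After op 4 (write(22)): arr=[3 20 22 _ _] head=1 tail=3 count=2
After op 5 (read()): arr=[3 20 22 _ _] head=2 tail=3 count=1
After op 6 (read()): arr=[3 20 22 _ _] head=3 tail=3 count=0
After op 7 (write(7)): arr=[3 20 22 7 _] head=3 tail=4 count=1
After op 8 (peek()): arr=[3 20 22 7 _] head=3 tail=4 count=1
After op 9 (read()): arr=[3 20 22 7 _] head=4 tail=4 count=0
After op 10 (write(2)): arr=[3 20 22 7 2] head=4 tail=0 count=1
After op 11 (write(18)): arr=[18 20 22 7 2] head=4 tail=1 count=2
After op 12 (write(14)): arr=[18 14 22 7 2] head=4 tail=2 count=3
After op 13 (read()): arr=[18 14 22 7 2] head=0 tail=2 count=2
After op 14 (write(19)): arr=[18 14 19 7 2] head=0 tail=3 count=3
After op 15 (write(11)): arr=[18 14 19 11 2] head=0 tail=4 count=4
After op 16 (write(12)): arr=[18 14 19 11 12] head=0 tail=0 count=5
After op 17 (write(15)): arr=[15 14 19 11 12] head=1 tail=1 count=5

Answer: 14 19 11 12 15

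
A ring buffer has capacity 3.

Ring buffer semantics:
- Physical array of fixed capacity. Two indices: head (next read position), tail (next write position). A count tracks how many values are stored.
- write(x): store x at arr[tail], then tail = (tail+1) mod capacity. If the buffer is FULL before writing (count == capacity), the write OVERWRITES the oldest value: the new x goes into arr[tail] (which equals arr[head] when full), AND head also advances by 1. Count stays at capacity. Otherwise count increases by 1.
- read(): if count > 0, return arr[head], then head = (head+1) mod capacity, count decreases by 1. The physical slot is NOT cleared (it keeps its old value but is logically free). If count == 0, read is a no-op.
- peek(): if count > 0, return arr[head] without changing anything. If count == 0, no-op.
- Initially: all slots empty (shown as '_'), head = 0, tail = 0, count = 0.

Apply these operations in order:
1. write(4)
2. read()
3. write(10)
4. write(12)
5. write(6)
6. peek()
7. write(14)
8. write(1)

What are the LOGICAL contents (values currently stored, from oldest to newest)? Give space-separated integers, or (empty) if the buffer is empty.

After op 1 (write(4)): arr=[4 _ _] head=0 tail=1 count=1
After op 2 (read()): arr=[4 _ _] head=1 tail=1 count=0
After op 3 (write(10)): arr=[4 10 _] head=1 tail=2 count=1
After op 4 (write(12)): arr=[4 10 12] head=1 tail=0 count=2
After op 5 (write(6)): arr=[6 10 12] head=1 tail=1 count=3
After op 6 (peek()): arr=[6 10 12] head=1 tail=1 count=3
After op 7 (write(14)): arr=[6 14 12] head=2 tail=2 count=3
After op 8 (write(1)): arr=[6 14 1] head=0 tail=0 count=3

Answer: 6 14 1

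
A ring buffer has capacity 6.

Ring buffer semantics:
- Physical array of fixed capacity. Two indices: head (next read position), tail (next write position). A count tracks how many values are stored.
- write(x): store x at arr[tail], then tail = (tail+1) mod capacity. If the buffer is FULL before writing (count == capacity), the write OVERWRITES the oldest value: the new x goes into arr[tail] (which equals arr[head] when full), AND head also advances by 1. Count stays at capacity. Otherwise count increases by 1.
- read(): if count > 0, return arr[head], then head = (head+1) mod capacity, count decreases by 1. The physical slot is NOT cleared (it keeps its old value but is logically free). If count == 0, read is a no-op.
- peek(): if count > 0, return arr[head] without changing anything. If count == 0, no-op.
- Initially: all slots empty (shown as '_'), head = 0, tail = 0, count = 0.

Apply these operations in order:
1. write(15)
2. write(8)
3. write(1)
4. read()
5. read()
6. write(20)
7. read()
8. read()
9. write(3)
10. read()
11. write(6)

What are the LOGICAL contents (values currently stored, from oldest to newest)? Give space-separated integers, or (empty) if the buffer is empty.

After op 1 (write(15)): arr=[15 _ _ _ _ _] head=0 tail=1 count=1
After op 2 (write(8)): arr=[15 8 _ _ _ _] head=0 tail=2 count=2
After op 3 (write(1)): arr=[15 8 1 _ _ _] head=0 tail=3 count=3
After op 4 (read()): arr=[15 8 1 _ _ _] head=1 tail=3 count=2
After op 5 (read()): arr=[15 8 1 _ _ _] head=2 tail=3 count=1
After op 6 (write(20)): arr=[15 8 1 20 _ _] head=2 tail=4 count=2
After op 7 (read()): arr=[15 8 1 20 _ _] head=3 tail=4 count=1
After op 8 (read()): arr=[15 8 1 20 _ _] head=4 tail=4 count=0
After op 9 (write(3)): arr=[15 8 1 20 3 _] head=4 tail=5 count=1
After op 10 (read()): arr=[15 8 1 20 3 _] head=5 tail=5 count=0
After op 11 (write(6)): arr=[15 8 1 20 3 6] head=5 tail=0 count=1

Answer: 6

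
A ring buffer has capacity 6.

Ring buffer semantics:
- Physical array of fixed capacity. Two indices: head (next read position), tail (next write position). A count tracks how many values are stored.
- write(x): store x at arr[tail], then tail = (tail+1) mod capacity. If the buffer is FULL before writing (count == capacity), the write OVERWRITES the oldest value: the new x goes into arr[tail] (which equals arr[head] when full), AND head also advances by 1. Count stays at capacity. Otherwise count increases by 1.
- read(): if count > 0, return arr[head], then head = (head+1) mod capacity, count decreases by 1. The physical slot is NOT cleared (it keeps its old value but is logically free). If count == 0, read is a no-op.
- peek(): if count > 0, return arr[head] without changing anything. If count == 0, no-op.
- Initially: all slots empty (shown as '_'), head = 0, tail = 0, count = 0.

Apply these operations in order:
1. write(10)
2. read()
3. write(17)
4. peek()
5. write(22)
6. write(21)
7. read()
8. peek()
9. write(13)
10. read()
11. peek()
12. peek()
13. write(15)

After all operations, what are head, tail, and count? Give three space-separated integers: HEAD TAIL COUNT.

Answer: 3 0 3

Derivation:
After op 1 (write(10)): arr=[10 _ _ _ _ _] head=0 tail=1 count=1
After op 2 (read()): arr=[10 _ _ _ _ _] head=1 tail=1 count=0
After op 3 (write(17)): arr=[10 17 _ _ _ _] head=1 tail=2 count=1
After op 4 (peek()): arr=[10 17 _ _ _ _] head=1 tail=2 count=1
After op 5 (write(22)): arr=[10 17 22 _ _ _] head=1 tail=3 count=2
After op 6 (write(21)): arr=[10 17 22 21 _ _] head=1 tail=4 count=3
After op 7 (read()): arr=[10 17 22 21 _ _] head=2 tail=4 count=2
After op 8 (peek()): arr=[10 17 22 21 _ _] head=2 tail=4 count=2
After op 9 (write(13)): arr=[10 17 22 21 13 _] head=2 tail=5 count=3
After op 10 (read()): arr=[10 17 22 21 13 _] head=3 tail=5 count=2
After op 11 (peek()): arr=[10 17 22 21 13 _] head=3 tail=5 count=2
After op 12 (peek()): arr=[10 17 22 21 13 _] head=3 tail=5 count=2
After op 13 (write(15)): arr=[10 17 22 21 13 15] head=3 tail=0 count=3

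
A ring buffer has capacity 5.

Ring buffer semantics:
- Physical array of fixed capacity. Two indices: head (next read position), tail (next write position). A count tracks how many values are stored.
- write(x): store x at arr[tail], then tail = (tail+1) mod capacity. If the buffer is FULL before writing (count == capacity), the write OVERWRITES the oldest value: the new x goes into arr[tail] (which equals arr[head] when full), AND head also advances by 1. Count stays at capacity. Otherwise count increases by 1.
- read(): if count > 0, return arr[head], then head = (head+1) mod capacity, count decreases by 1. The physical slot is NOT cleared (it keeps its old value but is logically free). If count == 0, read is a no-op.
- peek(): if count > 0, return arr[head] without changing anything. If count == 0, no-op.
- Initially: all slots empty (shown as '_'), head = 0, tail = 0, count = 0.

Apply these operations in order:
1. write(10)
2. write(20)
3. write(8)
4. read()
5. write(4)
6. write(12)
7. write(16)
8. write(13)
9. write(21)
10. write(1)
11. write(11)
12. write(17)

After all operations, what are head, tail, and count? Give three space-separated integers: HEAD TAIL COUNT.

Answer: 1 1 5

Derivation:
After op 1 (write(10)): arr=[10 _ _ _ _] head=0 tail=1 count=1
After op 2 (write(20)): arr=[10 20 _ _ _] head=0 tail=2 count=2
After op 3 (write(8)): arr=[10 20 8 _ _] head=0 tail=3 count=3
After op 4 (read()): arr=[10 20 8 _ _] head=1 tail=3 count=2
After op 5 (write(4)): arr=[10 20 8 4 _] head=1 tail=4 count=3
After op 6 (write(12)): arr=[10 20 8 4 12] head=1 tail=0 count=4
After op 7 (write(16)): arr=[16 20 8 4 12] head=1 tail=1 count=5
After op 8 (write(13)): arr=[16 13 8 4 12] head=2 tail=2 count=5
After op 9 (write(21)): arr=[16 13 21 4 12] head=3 tail=3 count=5
After op 10 (write(1)): arr=[16 13 21 1 12] head=4 tail=4 count=5
After op 11 (write(11)): arr=[16 13 21 1 11] head=0 tail=0 count=5
After op 12 (write(17)): arr=[17 13 21 1 11] head=1 tail=1 count=5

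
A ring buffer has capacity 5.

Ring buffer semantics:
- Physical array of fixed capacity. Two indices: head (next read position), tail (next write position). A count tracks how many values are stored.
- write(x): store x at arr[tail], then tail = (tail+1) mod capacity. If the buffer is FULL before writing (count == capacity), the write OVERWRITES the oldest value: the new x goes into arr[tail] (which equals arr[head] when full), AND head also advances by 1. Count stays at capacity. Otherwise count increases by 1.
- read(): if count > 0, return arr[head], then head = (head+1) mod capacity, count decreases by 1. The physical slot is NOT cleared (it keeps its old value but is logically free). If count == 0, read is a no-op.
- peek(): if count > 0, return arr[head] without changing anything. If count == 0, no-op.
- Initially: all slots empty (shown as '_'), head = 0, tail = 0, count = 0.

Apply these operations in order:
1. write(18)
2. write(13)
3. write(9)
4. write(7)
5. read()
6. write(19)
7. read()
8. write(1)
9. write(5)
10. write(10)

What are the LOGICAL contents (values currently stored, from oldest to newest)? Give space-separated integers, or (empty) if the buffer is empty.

Answer: 7 19 1 5 10

Derivation:
After op 1 (write(18)): arr=[18 _ _ _ _] head=0 tail=1 count=1
After op 2 (write(13)): arr=[18 13 _ _ _] head=0 tail=2 count=2
After op 3 (write(9)): arr=[18 13 9 _ _] head=0 tail=3 count=3
After op 4 (write(7)): arr=[18 13 9 7 _] head=0 tail=4 count=4
After op 5 (read()): arr=[18 13 9 7 _] head=1 tail=4 count=3
After op 6 (write(19)): arr=[18 13 9 7 19] head=1 tail=0 count=4
After op 7 (read()): arr=[18 13 9 7 19] head=2 tail=0 count=3
After op 8 (write(1)): arr=[1 13 9 7 19] head=2 tail=1 count=4
After op 9 (write(5)): arr=[1 5 9 7 19] head=2 tail=2 count=5
After op 10 (write(10)): arr=[1 5 10 7 19] head=3 tail=3 count=5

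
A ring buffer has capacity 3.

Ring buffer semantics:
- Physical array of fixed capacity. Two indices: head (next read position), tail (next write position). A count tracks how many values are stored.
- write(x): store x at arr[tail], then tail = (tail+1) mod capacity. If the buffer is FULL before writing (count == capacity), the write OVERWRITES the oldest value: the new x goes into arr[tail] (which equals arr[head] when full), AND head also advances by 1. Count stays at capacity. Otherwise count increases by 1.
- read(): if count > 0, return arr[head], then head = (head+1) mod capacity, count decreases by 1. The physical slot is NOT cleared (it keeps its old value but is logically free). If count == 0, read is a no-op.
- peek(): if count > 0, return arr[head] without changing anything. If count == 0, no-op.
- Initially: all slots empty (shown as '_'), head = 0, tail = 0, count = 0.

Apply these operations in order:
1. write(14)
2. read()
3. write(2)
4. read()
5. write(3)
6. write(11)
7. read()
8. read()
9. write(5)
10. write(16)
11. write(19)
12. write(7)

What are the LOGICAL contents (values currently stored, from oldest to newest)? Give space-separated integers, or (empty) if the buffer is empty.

Answer: 16 19 7

Derivation:
After op 1 (write(14)): arr=[14 _ _] head=0 tail=1 count=1
After op 2 (read()): arr=[14 _ _] head=1 tail=1 count=0
After op 3 (write(2)): arr=[14 2 _] head=1 tail=2 count=1
After op 4 (read()): arr=[14 2 _] head=2 tail=2 count=0
After op 5 (write(3)): arr=[14 2 3] head=2 tail=0 count=1
After op 6 (write(11)): arr=[11 2 3] head=2 tail=1 count=2
After op 7 (read()): arr=[11 2 3] head=0 tail=1 count=1
After op 8 (read()): arr=[11 2 3] head=1 tail=1 count=0
After op 9 (write(5)): arr=[11 5 3] head=1 tail=2 count=1
After op 10 (write(16)): arr=[11 5 16] head=1 tail=0 count=2
After op 11 (write(19)): arr=[19 5 16] head=1 tail=1 count=3
After op 12 (write(7)): arr=[19 7 16] head=2 tail=2 count=3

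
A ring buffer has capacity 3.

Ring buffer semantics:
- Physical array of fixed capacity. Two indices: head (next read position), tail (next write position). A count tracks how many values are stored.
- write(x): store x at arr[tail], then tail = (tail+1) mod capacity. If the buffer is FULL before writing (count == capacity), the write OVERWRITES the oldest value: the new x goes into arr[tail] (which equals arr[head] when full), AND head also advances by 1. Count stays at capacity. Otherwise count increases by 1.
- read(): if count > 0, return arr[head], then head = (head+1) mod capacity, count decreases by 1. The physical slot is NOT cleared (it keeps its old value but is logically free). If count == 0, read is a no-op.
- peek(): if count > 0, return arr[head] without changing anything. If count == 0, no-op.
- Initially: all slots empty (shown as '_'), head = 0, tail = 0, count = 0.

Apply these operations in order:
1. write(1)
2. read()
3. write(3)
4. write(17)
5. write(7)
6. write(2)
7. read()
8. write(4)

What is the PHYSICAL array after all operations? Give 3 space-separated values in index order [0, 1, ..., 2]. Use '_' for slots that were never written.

Answer: 7 2 4

Derivation:
After op 1 (write(1)): arr=[1 _ _] head=0 tail=1 count=1
After op 2 (read()): arr=[1 _ _] head=1 tail=1 count=0
After op 3 (write(3)): arr=[1 3 _] head=1 tail=2 count=1
After op 4 (write(17)): arr=[1 3 17] head=1 tail=0 count=2
After op 5 (write(7)): arr=[7 3 17] head=1 tail=1 count=3
After op 6 (write(2)): arr=[7 2 17] head=2 tail=2 count=3
After op 7 (read()): arr=[7 2 17] head=0 tail=2 count=2
After op 8 (write(4)): arr=[7 2 4] head=0 tail=0 count=3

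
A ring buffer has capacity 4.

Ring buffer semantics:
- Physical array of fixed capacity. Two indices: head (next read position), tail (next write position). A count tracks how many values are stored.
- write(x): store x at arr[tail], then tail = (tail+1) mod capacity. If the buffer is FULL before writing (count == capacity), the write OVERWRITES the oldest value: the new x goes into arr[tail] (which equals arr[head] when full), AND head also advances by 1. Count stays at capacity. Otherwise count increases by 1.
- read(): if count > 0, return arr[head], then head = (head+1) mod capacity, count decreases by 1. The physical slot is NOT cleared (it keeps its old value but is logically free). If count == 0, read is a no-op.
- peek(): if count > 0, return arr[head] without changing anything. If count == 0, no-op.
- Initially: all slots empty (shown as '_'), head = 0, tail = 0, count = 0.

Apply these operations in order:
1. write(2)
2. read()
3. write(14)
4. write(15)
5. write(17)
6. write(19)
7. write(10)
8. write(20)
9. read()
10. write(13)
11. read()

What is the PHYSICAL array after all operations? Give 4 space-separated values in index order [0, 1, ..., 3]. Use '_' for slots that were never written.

After op 1 (write(2)): arr=[2 _ _ _] head=0 tail=1 count=1
After op 2 (read()): arr=[2 _ _ _] head=1 tail=1 count=0
After op 3 (write(14)): arr=[2 14 _ _] head=1 tail=2 count=1
After op 4 (write(15)): arr=[2 14 15 _] head=1 tail=3 count=2
After op 5 (write(17)): arr=[2 14 15 17] head=1 tail=0 count=3
After op 6 (write(19)): arr=[19 14 15 17] head=1 tail=1 count=4
After op 7 (write(10)): arr=[19 10 15 17] head=2 tail=2 count=4
After op 8 (write(20)): arr=[19 10 20 17] head=3 tail=3 count=4
After op 9 (read()): arr=[19 10 20 17] head=0 tail=3 count=3
After op 10 (write(13)): arr=[19 10 20 13] head=0 tail=0 count=4
After op 11 (read()): arr=[19 10 20 13] head=1 tail=0 count=3

Answer: 19 10 20 13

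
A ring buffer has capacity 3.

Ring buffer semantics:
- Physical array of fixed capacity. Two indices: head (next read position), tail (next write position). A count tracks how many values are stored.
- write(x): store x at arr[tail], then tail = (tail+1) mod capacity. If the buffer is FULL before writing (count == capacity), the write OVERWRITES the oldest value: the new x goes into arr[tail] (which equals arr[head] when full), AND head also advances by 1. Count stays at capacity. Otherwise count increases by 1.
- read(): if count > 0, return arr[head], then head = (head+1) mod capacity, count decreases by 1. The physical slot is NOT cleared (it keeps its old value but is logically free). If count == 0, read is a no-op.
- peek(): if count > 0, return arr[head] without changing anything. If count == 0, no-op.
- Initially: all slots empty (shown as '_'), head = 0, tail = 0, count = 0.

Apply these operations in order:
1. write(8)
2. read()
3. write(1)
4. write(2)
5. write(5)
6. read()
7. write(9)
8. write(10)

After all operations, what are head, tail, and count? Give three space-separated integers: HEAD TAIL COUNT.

Answer: 0 0 3

Derivation:
After op 1 (write(8)): arr=[8 _ _] head=0 tail=1 count=1
After op 2 (read()): arr=[8 _ _] head=1 tail=1 count=0
After op 3 (write(1)): arr=[8 1 _] head=1 tail=2 count=1
After op 4 (write(2)): arr=[8 1 2] head=1 tail=0 count=2
After op 5 (write(5)): arr=[5 1 2] head=1 tail=1 count=3
After op 6 (read()): arr=[5 1 2] head=2 tail=1 count=2
After op 7 (write(9)): arr=[5 9 2] head=2 tail=2 count=3
After op 8 (write(10)): arr=[5 9 10] head=0 tail=0 count=3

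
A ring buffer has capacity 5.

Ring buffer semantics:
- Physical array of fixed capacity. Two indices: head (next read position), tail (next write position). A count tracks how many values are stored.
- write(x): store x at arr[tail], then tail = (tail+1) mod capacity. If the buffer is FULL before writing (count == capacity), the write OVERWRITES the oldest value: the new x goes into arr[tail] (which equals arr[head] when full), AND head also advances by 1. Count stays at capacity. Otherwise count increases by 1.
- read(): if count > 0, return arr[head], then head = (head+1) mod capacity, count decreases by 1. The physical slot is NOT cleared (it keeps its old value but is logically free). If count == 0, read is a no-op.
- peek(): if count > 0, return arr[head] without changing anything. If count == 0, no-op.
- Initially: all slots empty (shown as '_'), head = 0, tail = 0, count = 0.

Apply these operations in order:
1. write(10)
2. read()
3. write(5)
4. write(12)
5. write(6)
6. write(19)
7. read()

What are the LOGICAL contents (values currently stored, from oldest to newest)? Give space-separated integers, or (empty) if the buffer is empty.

Answer: 12 6 19

Derivation:
After op 1 (write(10)): arr=[10 _ _ _ _] head=0 tail=1 count=1
After op 2 (read()): arr=[10 _ _ _ _] head=1 tail=1 count=0
After op 3 (write(5)): arr=[10 5 _ _ _] head=1 tail=2 count=1
After op 4 (write(12)): arr=[10 5 12 _ _] head=1 tail=3 count=2
After op 5 (write(6)): arr=[10 5 12 6 _] head=1 tail=4 count=3
After op 6 (write(19)): arr=[10 5 12 6 19] head=1 tail=0 count=4
After op 7 (read()): arr=[10 5 12 6 19] head=2 tail=0 count=3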